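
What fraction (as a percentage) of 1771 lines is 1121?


Coverage = covered / total * 100
Coverage = 1121 / 1771 * 100
Coverage = 63.3%

63.3%


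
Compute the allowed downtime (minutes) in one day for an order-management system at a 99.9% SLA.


Formula: allowed downtime = period * (100 - SLA) / 100
Period (day) = 1440 minutes
Unavailability fraction = (100 - 99.9) / 100
Allowed downtime = 1440 * (100 - 99.9) / 100
Allowed downtime = 1.44 minutes

1.44 minutes


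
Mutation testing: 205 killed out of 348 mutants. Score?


Mutation score = killed / total * 100
Mutation score = 205 / 348 * 100
Mutation score = 58.91%

58.91%


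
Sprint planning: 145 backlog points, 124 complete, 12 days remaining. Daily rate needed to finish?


Formula: Required rate = Remaining points / Days left
Remaining = 145 - 124 = 21 points
Required rate = 21 / 12 = 1.75 points/day

1.75 points/day


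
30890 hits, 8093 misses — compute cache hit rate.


Formula: hit rate = hits / (hits + misses) * 100
hit rate = 30890 / (30890 + 8093) * 100
hit rate = 30890 / 38983 * 100
hit rate = 79.24%

79.24%


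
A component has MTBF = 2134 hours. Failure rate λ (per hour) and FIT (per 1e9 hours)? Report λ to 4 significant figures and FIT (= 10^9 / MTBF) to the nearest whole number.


Formula: λ = 1 / MTBF; FIT = λ × 1e9 = 1e9 / MTBF
λ = 1 / 2134 ≈ 4.686e-04 failures/hour
FIT = 1e9 / 2134 ≈ 468604 failures per 1e9 hours (nearest whole number)

λ = 4.686e-04 /h, FIT = 468604


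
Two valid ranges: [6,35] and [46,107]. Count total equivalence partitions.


Valid ranges: [6,35] and [46,107]
Class 1: x < 6 — invalid
Class 2: 6 ≤ x ≤ 35 — valid
Class 3: 35 < x < 46 — invalid (gap between ranges)
Class 4: 46 ≤ x ≤ 107 — valid
Class 5: x > 107 — invalid
Total equivalence classes: 5

5 equivalence classes


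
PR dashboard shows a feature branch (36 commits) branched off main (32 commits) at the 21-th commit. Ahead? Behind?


Common ancestor: commit #21
feature commits after divergence: 36 - 21 = 15
main commits after divergence: 32 - 21 = 11
feature is 15 commits ahead of main
main is 11 commits ahead of feature

feature ahead: 15, main ahead: 11


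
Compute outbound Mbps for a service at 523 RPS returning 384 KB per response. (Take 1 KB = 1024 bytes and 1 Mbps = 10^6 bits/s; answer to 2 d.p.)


Formula: Mbps = payload_bytes * RPS * 8 / 1e6
Payload per request = 384 KB = 384 * 1024 = 393216 bytes
Total bytes/sec = 393216 * 523 = 205651968
Total bits/sec = 205651968 * 8 = 1645215744
Mbps = 1645215744 / 1e6 = 1645.22

1645.22 Mbps


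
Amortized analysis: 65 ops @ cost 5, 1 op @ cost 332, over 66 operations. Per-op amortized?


Formula: Amortized cost = Total cost / Operations
Total cost = (65 * 5) + (1 * 332)
Total cost = 325 + 332 = 657
Amortized = 657 / 66 = 9.9545

9.9545


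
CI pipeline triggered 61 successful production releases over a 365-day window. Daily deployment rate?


Formula: deployments per day = releases / days
= 61 / 365
= 0.167 deploys/day
(equivalently, 1.17 deploys/week)

0.167 deploys/day


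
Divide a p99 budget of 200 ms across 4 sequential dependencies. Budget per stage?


Formula: per_stage = total_budget / stages
per_stage = 200 / 4
per_stage = 50.0 ms

50.0 ms


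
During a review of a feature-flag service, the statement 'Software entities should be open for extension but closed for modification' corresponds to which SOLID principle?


This describes the Open/Closed Principle (OCP)

Open/Closed Principle (OCP)


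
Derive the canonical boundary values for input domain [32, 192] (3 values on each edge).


Range: [32, 192]
Boundaries: just below min, min, min+1, max-1, max, just above max
Values: [31, 32, 33, 191, 192, 193]

[31, 32, 33, 191, 192, 193]


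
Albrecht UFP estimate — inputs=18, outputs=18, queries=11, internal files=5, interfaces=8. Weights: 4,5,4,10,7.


UFP = EI*4 + EO*5 + EQ*4 + ILF*10 + EIF*7
UFP = 18*4 + 18*5 + 11*4 + 5*10 + 8*7
UFP = 72 + 90 + 44 + 50 + 56
UFP = 312

312


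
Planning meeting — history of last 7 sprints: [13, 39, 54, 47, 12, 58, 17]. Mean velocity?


Formula: Avg velocity = Total points / Number of sprints
Points: [13, 39, 54, 47, 12, 58, 17]
Sum = 13 + 39 + 54 + 47 + 12 + 58 + 17 = 240
Avg velocity = 240 / 7 = 34.29 points/sprint

34.29 points/sprint


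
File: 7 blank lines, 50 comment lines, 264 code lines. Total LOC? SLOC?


Total LOC = blank + comment + code
Total LOC = 7 + 50 + 264 = 321
SLOC (source only) = code = 264

Total LOC: 321, SLOC: 264


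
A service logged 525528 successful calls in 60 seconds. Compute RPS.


Formula: throughput = requests / seconds
throughput = 525528 / 60
throughput = 8758.8 requests/second

8758.8 requests/second


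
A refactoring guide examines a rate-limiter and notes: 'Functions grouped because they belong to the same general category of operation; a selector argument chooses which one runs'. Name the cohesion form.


Reasoning: Grouped by category of activity, not by data or sequence
Type: Logical cohesion

Logical cohesion


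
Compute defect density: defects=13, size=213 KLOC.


Defect density = defects / KLOC
Defect density = 13 / 213
Defect density = 0.061 defects/KLOC

0.061 defects/KLOC


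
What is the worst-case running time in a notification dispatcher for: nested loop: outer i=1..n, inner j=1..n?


Reasoning: n iterations times n iterations
Complexity: O(n^2)

O(n^2)


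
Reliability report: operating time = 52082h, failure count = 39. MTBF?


Formula: MTBF = Total operating time / Number of failures
MTBF = 52082 / 39
MTBF = 1335.44 hours

1335.44 hours


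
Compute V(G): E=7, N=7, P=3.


Formula: V(G) = E - N + 2P
V(G) = 7 - 7 + 2*3
V(G) = 0 + 6
V(G) = 6

6


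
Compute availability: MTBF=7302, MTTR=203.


Availability = MTBF / (MTBF + MTTR)
Availability = 7302 / (7302 + 203)
Availability = 7302 / 7505
Availability = 97.2951%

97.2951%


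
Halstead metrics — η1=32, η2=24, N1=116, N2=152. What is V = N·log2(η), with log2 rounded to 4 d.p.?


Formula: V = N * log2(η), where N = N1 + N2 and η = η1 + η2
η = 32 + 24 = 56
N = 116 + 152 = 268
log2(56) ≈ 5.8074
V = 268 * 5.8074 = 1556.38

1556.38


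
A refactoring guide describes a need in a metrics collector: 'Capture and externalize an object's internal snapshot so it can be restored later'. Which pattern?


This matches the Memento pattern

Memento


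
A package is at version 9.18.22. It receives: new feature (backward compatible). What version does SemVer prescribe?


Current: 9.18.22
Change category: 'new feature (backward compatible)' → minor bump
SemVer rule: minor bump → increment MINOR, reset PATCH to 0 (MAJOR unchanged)
New: 9.19.0

9.19.0


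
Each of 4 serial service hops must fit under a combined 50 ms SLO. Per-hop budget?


Formula: per_stage = total_budget / stages
per_stage = 50 / 4
per_stage = 12.5 ms

12.5 ms


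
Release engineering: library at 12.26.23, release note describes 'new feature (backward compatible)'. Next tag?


Current: 12.26.23
Change category: 'new feature (backward compatible)' → minor bump
SemVer rule: minor bump → increment MINOR, reset PATCH to 0 (MAJOR unchanged)
New: 12.27.0

12.27.0


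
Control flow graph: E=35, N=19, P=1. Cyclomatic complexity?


Formula: V(G) = E - N + 2P
V(G) = 35 - 19 + 2*1
V(G) = 16 + 2
V(G) = 18

18


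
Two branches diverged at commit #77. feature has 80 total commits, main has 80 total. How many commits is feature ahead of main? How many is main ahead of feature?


Common ancestor: commit #77
feature commits after divergence: 80 - 77 = 3
main commits after divergence: 80 - 77 = 3
feature is 3 commits ahead of main
main is 3 commits ahead of feature

feature ahead: 3, main ahead: 3


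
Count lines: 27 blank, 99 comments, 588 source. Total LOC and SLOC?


Total LOC = blank + comment + code
Total LOC = 27 + 99 + 588 = 714
SLOC (source only) = code = 588

Total LOC: 714, SLOC: 588


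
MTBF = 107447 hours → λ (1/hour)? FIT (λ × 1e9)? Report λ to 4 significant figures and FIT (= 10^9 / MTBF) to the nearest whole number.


Formula: λ = 1 / MTBF; FIT = λ × 1e9 = 1e9 / MTBF
λ = 1 / 107447 ≈ 9.307e-06 failures/hour
FIT = 1e9 / 107447 ≈ 9307 failures per 1e9 hours (nearest whole number)

λ = 9.307e-06 /h, FIT = 9307


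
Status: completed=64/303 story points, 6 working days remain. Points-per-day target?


Formula: Required rate = Remaining points / Days left
Remaining = 303 - 64 = 239 points
Required rate = 239 / 6 = 39.83 points/day

39.83 points/day


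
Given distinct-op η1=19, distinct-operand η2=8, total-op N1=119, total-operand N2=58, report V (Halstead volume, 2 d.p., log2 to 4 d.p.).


Formula: V = N * log2(η), where N = N1 + N2 and η = η1 + η2
η = 19 + 8 = 27
N = 119 + 58 = 177
log2(27) ≈ 4.7549
V = 177 * 4.7549 = 841.62

841.62


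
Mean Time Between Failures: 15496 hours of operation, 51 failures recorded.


Formula: MTBF = Total operating time / Number of failures
MTBF = 15496 / 51
MTBF = 303.84 hours

303.84 hours


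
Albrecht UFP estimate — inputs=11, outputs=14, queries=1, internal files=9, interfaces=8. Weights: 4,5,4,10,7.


UFP = EI*4 + EO*5 + EQ*4 + ILF*10 + EIF*7
UFP = 11*4 + 14*5 + 1*4 + 9*10 + 8*7
UFP = 44 + 70 + 4 + 90 + 56
UFP = 264

264


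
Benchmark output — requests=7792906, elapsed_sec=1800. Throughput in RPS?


Formula: throughput = requests / seconds
throughput = 7792906 / 1800
throughput = 4329.39 requests/second

4329.39 requests/second


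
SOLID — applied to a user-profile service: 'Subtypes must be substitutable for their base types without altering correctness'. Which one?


This describes the Liskov Substitution Principle (LSP)

Liskov Substitution Principle (LSP)


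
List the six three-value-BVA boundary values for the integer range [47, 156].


Range: [47, 156]
Boundaries: just below min, min, min+1, max-1, max, just above max
Values: [46, 47, 48, 155, 156, 157]

[46, 47, 48, 155, 156, 157]


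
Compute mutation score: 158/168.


Mutation score = killed / total * 100
Mutation score = 158 / 168 * 100
Mutation score = 94.05%

94.05%


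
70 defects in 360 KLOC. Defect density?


Defect density = defects / KLOC
Defect density = 70 / 360
Defect density = 0.194 defects/KLOC

0.194 defects/KLOC


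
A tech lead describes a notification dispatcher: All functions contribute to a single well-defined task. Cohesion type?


Reasoning: Best: single purpose
Type: Functional cohesion

Functional cohesion


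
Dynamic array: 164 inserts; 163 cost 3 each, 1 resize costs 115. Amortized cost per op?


Formula: Amortized cost = Total cost / Operations
Total cost = (163 * 3) + (1 * 115)
Total cost = 489 + 115 = 604
Amortized = 604 / 164 = 3.6829

3.6829


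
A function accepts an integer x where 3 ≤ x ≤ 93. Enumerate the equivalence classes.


Valid range: [3, 93]
Class 1: x < 3 — invalid
Class 2: 3 ≤ x ≤ 93 — valid
Class 3: x > 93 — invalid
Total equivalence classes: 3

3 equivalence classes


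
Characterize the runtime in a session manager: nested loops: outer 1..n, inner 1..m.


Reasoning: product of independent bounds
Complexity: O(n*m)

O(n*m)


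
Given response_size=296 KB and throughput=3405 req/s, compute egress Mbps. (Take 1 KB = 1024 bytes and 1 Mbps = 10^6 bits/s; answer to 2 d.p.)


Formula: Mbps = payload_bytes * RPS * 8 / 1e6
Payload per request = 296 KB = 296 * 1024 = 303104 bytes
Total bytes/sec = 303104 * 3405 = 1032069120
Total bits/sec = 1032069120 * 8 = 8256552960
Mbps = 8256552960 / 1e6 = 8256.55

8256.55 Mbps


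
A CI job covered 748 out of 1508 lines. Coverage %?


Coverage = covered / total * 100
Coverage = 748 / 1508 * 100
Coverage = 49.6%

49.6%


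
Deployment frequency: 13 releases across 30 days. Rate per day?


Formula: deployments per day = releases / days
= 13 / 30
= 0.433 deploys/day
(equivalently, 3.03 deploys/week)

0.433 deploys/day


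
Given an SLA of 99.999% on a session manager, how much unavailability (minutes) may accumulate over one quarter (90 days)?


Formula: allowed downtime = period * (100 - SLA) / 100
Period (quarter (90 days)) = 129600 minutes
Unavailability fraction = (100 - 99.999) / 100
Allowed downtime = 129600 * (100 - 99.999) / 100
Allowed downtime = 1.296 minutes

1.296 minutes


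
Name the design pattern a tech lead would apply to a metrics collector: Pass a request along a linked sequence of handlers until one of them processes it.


This matches the Chain of Responsibility pattern

Chain of Responsibility


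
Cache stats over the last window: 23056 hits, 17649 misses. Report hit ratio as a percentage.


Formula: hit rate = hits / (hits + misses) * 100
hit rate = 23056 / (23056 + 17649) * 100
hit rate = 23056 / 40705 * 100
hit rate = 56.64%

56.64%


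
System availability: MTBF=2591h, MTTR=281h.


Availability = MTBF / (MTBF + MTTR)
Availability = 2591 / (2591 + 281)
Availability = 2591 / 2872
Availability = 90.2159%

90.2159%


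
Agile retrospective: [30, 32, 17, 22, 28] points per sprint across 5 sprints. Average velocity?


Formula: Avg velocity = Total points / Number of sprints
Points: [30, 32, 17, 22, 28]
Sum = 30 + 32 + 17 + 22 + 28 = 129
Avg velocity = 129 / 5 = 25.8 points/sprint

25.8 points/sprint


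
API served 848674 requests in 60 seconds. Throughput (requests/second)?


Formula: throughput = requests / seconds
throughput = 848674 / 60
throughput = 14144.57 requests/second

14144.57 requests/second


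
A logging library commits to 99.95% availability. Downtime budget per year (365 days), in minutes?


Formula: allowed downtime = period * (100 - SLA) / 100
Period (year (365 days)) = 525600 minutes
Unavailability fraction = (100 - 99.95) / 100
Allowed downtime = 525600 * (100 - 99.95) / 100
Allowed downtime = 262.8 minutes

262.8 minutes


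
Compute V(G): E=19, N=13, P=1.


Formula: V(G) = E - N + 2P
V(G) = 19 - 13 + 2*1
V(G) = 6 + 2
V(G) = 8

8


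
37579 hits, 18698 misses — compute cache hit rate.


Formula: hit rate = hits / (hits + misses) * 100
hit rate = 37579 / (37579 + 18698) * 100
hit rate = 37579 / 56277 * 100
hit rate = 66.78%

66.78%


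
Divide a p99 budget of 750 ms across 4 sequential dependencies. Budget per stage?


Formula: per_stage = total_budget / stages
per_stage = 750 / 4
per_stage = 187.5 ms

187.5 ms


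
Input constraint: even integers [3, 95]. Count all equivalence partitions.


Constraint: even integers in [3, 95]
Class 1: x < 3 — out-of-range invalid
Class 2: x in [3,95] but odd — wrong type invalid
Class 3: x in [3,95] and even — valid
Class 4: x > 95 — out-of-range invalid
Total equivalence classes: 4

4 equivalence classes


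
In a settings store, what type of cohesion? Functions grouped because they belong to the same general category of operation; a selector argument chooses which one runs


Reasoning: Grouped by category of activity, not by data or sequence
Type: Logical cohesion

Logical cohesion


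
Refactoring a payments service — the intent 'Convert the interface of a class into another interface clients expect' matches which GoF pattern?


This matches the Adapter pattern

Adapter


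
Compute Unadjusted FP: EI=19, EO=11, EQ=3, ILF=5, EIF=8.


UFP = EI*4 + EO*5 + EQ*4 + ILF*10 + EIF*7
UFP = 19*4 + 11*5 + 3*4 + 5*10 + 8*7
UFP = 76 + 55 + 12 + 50 + 56
UFP = 249

249


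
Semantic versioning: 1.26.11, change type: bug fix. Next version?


Current: 1.26.11
Change category: 'bug fix' → patch bump
SemVer rule: patch bump → increment PATCH (MAJOR and MINOR unchanged)
New: 1.26.12

1.26.12


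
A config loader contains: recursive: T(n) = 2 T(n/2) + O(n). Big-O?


Reasoning: master theorem case 2 (merge-sort recurrence)
Complexity: O(n log n)

O(n log n)


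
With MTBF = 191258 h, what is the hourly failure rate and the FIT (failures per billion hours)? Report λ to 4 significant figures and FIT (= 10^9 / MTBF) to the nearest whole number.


Formula: λ = 1 / MTBF; FIT = λ × 1e9 = 1e9 / MTBF
λ = 1 / 191258 ≈ 5.229e-06 failures/hour
FIT = 1e9 / 191258 ≈ 5229 failures per 1e9 hours (nearest whole number)

λ = 5.229e-06 /h, FIT = 5229


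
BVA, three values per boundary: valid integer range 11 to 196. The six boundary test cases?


Range: [11, 196]
Boundaries: just below min, min, min+1, max-1, max, just above max
Values: [10, 11, 12, 195, 196, 197]

[10, 11, 12, 195, 196, 197]


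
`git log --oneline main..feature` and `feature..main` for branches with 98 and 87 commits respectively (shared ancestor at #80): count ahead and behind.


Common ancestor: commit #80
feature commits after divergence: 98 - 80 = 18
main commits after divergence: 87 - 80 = 7
feature is 18 commits ahead of main
main is 7 commits ahead of feature

feature ahead: 18, main ahead: 7


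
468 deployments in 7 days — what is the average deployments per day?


Formula: deployments per day = releases / days
= 468 / 7
= 66.857 deploys/day
(equivalently, 468.0 deploys/week)

66.857 deploys/day


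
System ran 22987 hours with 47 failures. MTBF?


Formula: MTBF = Total operating time / Number of failures
MTBF = 22987 / 47
MTBF = 489.09 hours

489.09 hours


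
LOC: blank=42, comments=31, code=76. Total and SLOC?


Total LOC = blank + comment + code
Total LOC = 42 + 31 + 76 = 149
SLOC (source only) = code = 76

Total LOC: 149, SLOC: 76


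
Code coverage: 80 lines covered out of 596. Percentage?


Coverage = covered / total * 100
Coverage = 80 / 596 * 100
Coverage = 13.42%

13.42%


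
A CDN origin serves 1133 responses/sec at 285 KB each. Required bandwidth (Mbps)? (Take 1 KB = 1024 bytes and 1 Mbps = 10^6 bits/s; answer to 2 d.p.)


Formula: Mbps = payload_bytes * RPS * 8 / 1e6
Payload per request = 285 KB = 285 * 1024 = 291840 bytes
Total bytes/sec = 291840 * 1133 = 330654720
Total bits/sec = 330654720 * 8 = 2645237760
Mbps = 2645237760 / 1e6 = 2645.24

2645.24 Mbps


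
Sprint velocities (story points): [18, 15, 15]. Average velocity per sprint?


Formula: Avg velocity = Total points / Number of sprints
Points: [18, 15, 15]
Sum = 18 + 15 + 15 = 48
Avg velocity = 48 / 3 = 16.0 points/sprint

16.0 points/sprint


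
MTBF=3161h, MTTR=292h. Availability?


Availability = MTBF / (MTBF + MTTR)
Availability = 3161 / (3161 + 292)
Availability = 3161 / 3453
Availability = 91.5436%

91.5436%


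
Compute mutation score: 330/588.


Mutation score = killed / total * 100
Mutation score = 330 / 588 * 100
Mutation score = 56.12%

56.12%


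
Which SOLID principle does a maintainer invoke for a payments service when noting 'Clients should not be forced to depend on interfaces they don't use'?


This describes the Interface Segregation Principle (ISP)

Interface Segregation Principle (ISP)


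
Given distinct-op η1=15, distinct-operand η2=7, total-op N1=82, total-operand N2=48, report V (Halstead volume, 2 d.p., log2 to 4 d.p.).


Formula: V = N * log2(η), where N = N1 + N2 and η = η1 + η2
η = 15 + 7 = 22
N = 82 + 48 = 130
log2(22) ≈ 4.4594
V = 130 * 4.4594 = 579.72

579.72


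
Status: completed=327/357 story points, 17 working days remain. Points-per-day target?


Formula: Required rate = Remaining points / Days left
Remaining = 357 - 327 = 30 points
Required rate = 30 / 17 = 1.76 points/day

1.76 points/day


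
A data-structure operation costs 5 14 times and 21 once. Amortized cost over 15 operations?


Formula: Amortized cost = Total cost / Operations
Total cost = (14 * 5) + (1 * 21)
Total cost = 70 + 21 = 91
Amortized = 91 / 15 = 6.0667

6.0667


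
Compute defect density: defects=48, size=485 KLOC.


Defect density = defects / KLOC
Defect density = 48 / 485
Defect density = 0.099 defects/KLOC

0.099 defects/KLOC


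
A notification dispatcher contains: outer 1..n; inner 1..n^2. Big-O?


Reasoning: n times n^2
Complexity: O(n^3)

O(n^3)


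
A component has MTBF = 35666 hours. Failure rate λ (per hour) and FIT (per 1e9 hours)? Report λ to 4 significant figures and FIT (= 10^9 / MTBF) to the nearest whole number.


Formula: λ = 1 / MTBF; FIT = λ × 1e9 = 1e9 / MTBF
λ = 1 / 35666 ≈ 2.804e-05 failures/hour
FIT = 1e9 / 35666 ≈ 28038 failures per 1e9 hours (nearest whole number)

λ = 2.804e-05 /h, FIT = 28038


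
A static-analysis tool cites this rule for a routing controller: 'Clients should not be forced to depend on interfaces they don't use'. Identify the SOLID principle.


This describes the Interface Segregation Principle (ISP)

Interface Segregation Principle (ISP)


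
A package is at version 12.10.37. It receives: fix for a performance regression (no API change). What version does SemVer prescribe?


Current: 12.10.37
Change category: 'fix for a performance regression (no API change)' → patch bump
SemVer rule: patch bump → increment PATCH (MAJOR and MINOR unchanged)
New: 12.10.38

12.10.38


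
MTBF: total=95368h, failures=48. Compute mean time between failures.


Formula: MTBF = Total operating time / Number of failures
MTBF = 95368 / 48
MTBF = 1986.83 hours

1986.83 hours


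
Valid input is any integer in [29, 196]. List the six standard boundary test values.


Range: [29, 196]
Boundaries: just below min, min, min+1, max-1, max, just above max
Values: [28, 29, 30, 195, 196, 197]

[28, 29, 30, 195, 196, 197]


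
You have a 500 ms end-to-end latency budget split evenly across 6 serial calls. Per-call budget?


Formula: per_stage = total_budget / stages
per_stage = 500 / 6
per_stage = 83.33 ms

83.33 ms


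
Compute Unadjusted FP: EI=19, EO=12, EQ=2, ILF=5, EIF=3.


UFP = EI*4 + EO*5 + EQ*4 + ILF*10 + EIF*7
UFP = 19*4 + 12*5 + 2*4 + 5*10 + 3*7
UFP = 76 + 60 + 8 + 50 + 21
UFP = 215

215


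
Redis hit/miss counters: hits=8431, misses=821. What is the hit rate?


Formula: hit rate = hits / (hits + misses) * 100
hit rate = 8431 / (8431 + 821) * 100
hit rate = 8431 / 9252 * 100
hit rate = 91.13%

91.13%


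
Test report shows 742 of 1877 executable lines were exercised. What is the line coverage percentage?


Coverage = covered / total * 100
Coverage = 742 / 1877 * 100
Coverage = 39.53%

39.53%


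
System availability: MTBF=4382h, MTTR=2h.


Availability = MTBF / (MTBF + MTTR)
Availability = 4382 / (4382 + 2)
Availability = 4382 / 4384
Availability = 99.9544%

99.9544%


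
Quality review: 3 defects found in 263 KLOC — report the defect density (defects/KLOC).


Defect density = defects / KLOC
Defect density = 3 / 263
Defect density = 0.011 defects/KLOC

0.011 defects/KLOC


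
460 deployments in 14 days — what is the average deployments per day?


Formula: deployments per day = releases / days
= 460 / 14
= 32.857 deploys/day
(equivalently, 230.0 deploys/week)

32.857 deploys/day


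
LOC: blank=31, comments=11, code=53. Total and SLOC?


Total LOC = blank + comment + code
Total LOC = 31 + 11 + 53 = 95
SLOC (source only) = code = 53

Total LOC: 95, SLOC: 53


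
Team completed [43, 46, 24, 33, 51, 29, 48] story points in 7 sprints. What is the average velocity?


Formula: Avg velocity = Total points / Number of sprints
Points: [43, 46, 24, 33, 51, 29, 48]
Sum = 43 + 46 + 24 + 33 + 51 + 29 + 48 = 274
Avg velocity = 274 / 7 = 39.14 points/sprint

39.14 points/sprint


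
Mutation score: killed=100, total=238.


Mutation score = killed / total * 100
Mutation score = 100 / 238 * 100
Mutation score = 42.02%

42.02%


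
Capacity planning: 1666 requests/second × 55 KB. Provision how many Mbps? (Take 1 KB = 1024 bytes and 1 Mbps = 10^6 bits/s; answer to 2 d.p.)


Formula: Mbps = payload_bytes * RPS * 8 / 1e6
Payload per request = 55 KB = 55 * 1024 = 56320 bytes
Total bytes/sec = 56320 * 1666 = 93829120
Total bits/sec = 93829120 * 8 = 750632960
Mbps = 750632960 / 1e6 = 750.63

750.63 Mbps


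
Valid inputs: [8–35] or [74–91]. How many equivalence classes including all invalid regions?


Valid ranges: [8,35] and [74,91]
Class 1: x < 8 — invalid
Class 2: 8 ≤ x ≤ 35 — valid
Class 3: 35 < x < 74 — invalid (gap between ranges)
Class 4: 74 ≤ x ≤ 91 — valid
Class 5: x > 91 — invalid
Total equivalence classes: 5

5 equivalence classes


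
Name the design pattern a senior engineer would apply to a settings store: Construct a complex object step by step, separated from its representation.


This matches the Builder pattern

Builder


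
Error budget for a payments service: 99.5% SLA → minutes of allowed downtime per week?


Formula: allowed downtime = period * (100 - SLA) / 100
Period (week) = 10080 minutes
Unavailability fraction = (100 - 99.5) / 100
Allowed downtime = 10080 * (100 - 99.5) / 100
Allowed downtime = 50.4 minutes

50.4 minutes


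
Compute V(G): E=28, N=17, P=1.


Formula: V(G) = E - N + 2P
V(G) = 28 - 17 + 2*1
V(G) = 11 + 2
V(G) = 13

13


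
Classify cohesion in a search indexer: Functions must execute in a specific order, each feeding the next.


Reasoning: Output of one is input to next
Type: Sequential cohesion

Sequential cohesion


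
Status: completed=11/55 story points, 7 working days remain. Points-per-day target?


Formula: Required rate = Remaining points / Days left
Remaining = 55 - 11 = 44 points
Required rate = 44 / 7 = 6.29 points/day

6.29 points/day


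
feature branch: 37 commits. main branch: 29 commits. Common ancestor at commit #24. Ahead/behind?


Common ancestor: commit #24
feature commits after divergence: 37 - 24 = 13
main commits after divergence: 29 - 24 = 5
feature is 13 commits ahead of main
main is 5 commits ahead of feature

feature ahead: 13, main ahead: 5


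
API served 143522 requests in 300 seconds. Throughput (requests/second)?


Formula: throughput = requests / seconds
throughput = 143522 / 300
throughput = 478.41 requests/second

478.41 requests/second


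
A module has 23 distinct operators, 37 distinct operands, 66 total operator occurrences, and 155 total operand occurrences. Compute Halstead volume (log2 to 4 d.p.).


Formula: V = N * log2(η), where N = N1 + N2 and η = η1 + η2
η = 23 + 37 = 60
N = 66 + 155 = 221
log2(60) ≈ 5.9069
V = 221 * 5.9069 = 1305.42

1305.42


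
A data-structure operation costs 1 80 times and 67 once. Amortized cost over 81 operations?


Formula: Amortized cost = Total cost / Operations
Total cost = (80 * 1) + (1 * 67)
Total cost = 80 + 67 = 147
Amortized = 147 / 81 = 1.8148

1.8148


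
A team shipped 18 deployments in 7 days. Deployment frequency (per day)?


Formula: deployments per day = releases / days
= 18 / 7
= 2.571 deploys/day
(equivalently, 18.0 deploys/week)

2.571 deploys/day


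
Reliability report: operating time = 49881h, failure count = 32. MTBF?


Formula: MTBF = Total operating time / Number of failures
MTBF = 49881 / 32
MTBF = 1558.78 hours

1558.78 hours


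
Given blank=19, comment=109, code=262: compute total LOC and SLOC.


Total LOC = blank + comment + code
Total LOC = 19 + 109 + 262 = 390
SLOC (source only) = code = 262

Total LOC: 390, SLOC: 262


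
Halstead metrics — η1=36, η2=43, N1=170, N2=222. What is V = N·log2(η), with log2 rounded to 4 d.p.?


Formula: V = N * log2(η), where N = N1 + N2 and η = η1 + η2
η = 36 + 43 = 79
N = 170 + 222 = 392
log2(79) ≈ 6.3038
V = 392 * 6.3038 = 2471.09

2471.09


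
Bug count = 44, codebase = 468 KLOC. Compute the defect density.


Defect density = defects / KLOC
Defect density = 44 / 468
Defect density = 0.094 defects/KLOC

0.094 defects/KLOC


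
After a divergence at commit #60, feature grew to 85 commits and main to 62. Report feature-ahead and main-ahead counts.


Common ancestor: commit #60
feature commits after divergence: 85 - 60 = 25
main commits after divergence: 62 - 60 = 2
feature is 25 commits ahead of main
main is 2 commits ahead of feature

feature ahead: 25, main ahead: 2


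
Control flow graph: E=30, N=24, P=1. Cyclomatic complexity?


Formula: V(G) = E - N + 2P
V(G) = 30 - 24 + 2*1
V(G) = 6 + 2
V(G) = 8

8


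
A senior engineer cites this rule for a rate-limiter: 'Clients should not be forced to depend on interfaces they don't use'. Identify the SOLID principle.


This describes the Interface Segregation Principle (ISP)

Interface Segregation Principle (ISP)


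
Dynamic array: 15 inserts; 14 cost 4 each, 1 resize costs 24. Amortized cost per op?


Formula: Amortized cost = Total cost / Operations
Total cost = (14 * 4) + (1 * 24)
Total cost = 56 + 24 = 80
Amortized = 80 / 15 = 5.3333

5.3333


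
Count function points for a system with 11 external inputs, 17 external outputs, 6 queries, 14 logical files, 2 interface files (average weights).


UFP = EI*4 + EO*5 + EQ*4 + ILF*10 + EIF*7
UFP = 11*4 + 17*5 + 6*4 + 14*10 + 2*7
UFP = 44 + 85 + 24 + 140 + 14
UFP = 307

307


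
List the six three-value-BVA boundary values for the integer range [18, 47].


Range: [18, 47]
Boundaries: just below min, min, min+1, max-1, max, just above max
Values: [17, 18, 19, 46, 47, 48]

[17, 18, 19, 46, 47, 48]


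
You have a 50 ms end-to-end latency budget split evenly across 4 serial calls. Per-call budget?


Formula: per_stage = total_budget / stages
per_stage = 50 / 4
per_stage = 12.5 ms

12.5 ms


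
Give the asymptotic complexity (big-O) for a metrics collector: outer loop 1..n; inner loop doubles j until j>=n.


Reasoning: linear outer times logarithmic inner
Complexity: O(n log n)

O(n log n)


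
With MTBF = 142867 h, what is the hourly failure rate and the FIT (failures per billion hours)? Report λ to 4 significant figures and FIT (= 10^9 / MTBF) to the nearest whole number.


Formula: λ = 1 / MTBF; FIT = λ × 1e9 = 1e9 / MTBF
λ = 1 / 142867 ≈ 7.000e-06 failures/hour
FIT = 1e9 / 142867 ≈ 7000 failures per 1e9 hours (nearest whole number)

λ = 7.000e-06 /h, FIT = 7000


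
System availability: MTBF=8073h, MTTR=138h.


Availability = MTBF / (MTBF + MTTR)
Availability = 8073 / (8073 + 138)
Availability = 8073 / 8211
Availability = 98.3193%

98.3193%


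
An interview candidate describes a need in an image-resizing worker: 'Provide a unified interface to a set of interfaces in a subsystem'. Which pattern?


This matches the Facade pattern

Facade


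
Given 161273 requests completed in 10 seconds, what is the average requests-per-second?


Formula: throughput = requests / seconds
throughput = 161273 / 10
throughput = 16127.3 requests/second

16127.3 requests/second


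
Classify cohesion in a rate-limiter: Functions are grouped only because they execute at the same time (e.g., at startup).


Reasoning: Related by timing only
Type: Temporal cohesion

Temporal cohesion


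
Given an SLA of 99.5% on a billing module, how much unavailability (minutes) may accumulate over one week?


Formula: allowed downtime = period * (100 - SLA) / 100
Period (week) = 10080 minutes
Unavailability fraction = (100 - 99.5) / 100
Allowed downtime = 10080 * (100 - 99.5) / 100
Allowed downtime = 50.4 minutes

50.4 minutes


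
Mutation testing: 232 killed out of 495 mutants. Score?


Mutation score = killed / total * 100
Mutation score = 232 / 495 * 100
Mutation score = 46.87%

46.87%


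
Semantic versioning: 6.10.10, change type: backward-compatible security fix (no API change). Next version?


Current: 6.10.10
Change category: 'backward-compatible security fix (no API change)' → patch bump
SemVer rule: patch bump → increment PATCH (MAJOR and MINOR unchanged)
New: 6.10.11

6.10.11


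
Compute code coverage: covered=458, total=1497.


Coverage = covered / total * 100
Coverage = 458 / 1497 * 100
Coverage = 30.59%

30.59%


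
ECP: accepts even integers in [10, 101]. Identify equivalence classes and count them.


Constraint: even integers in [10, 101]
Class 1: x < 10 — out-of-range invalid
Class 2: x in [10,101] but odd — wrong type invalid
Class 3: x in [10,101] and even — valid
Class 4: x > 101 — out-of-range invalid
Total equivalence classes: 4

4 equivalence classes


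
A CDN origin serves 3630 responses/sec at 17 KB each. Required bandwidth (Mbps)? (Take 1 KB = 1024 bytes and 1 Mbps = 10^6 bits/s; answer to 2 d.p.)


Formula: Mbps = payload_bytes * RPS * 8 / 1e6
Payload per request = 17 KB = 17 * 1024 = 17408 bytes
Total bytes/sec = 17408 * 3630 = 63191040
Total bits/sec = 63191040 * 8 = 505528320
Mbps = 505528320 / 1e6 = 505.53

505.53 Mbps


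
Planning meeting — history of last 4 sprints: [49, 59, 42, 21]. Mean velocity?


Formula: Avg velocity = Total points / Number of sprints
Points: [49, 59, 42, 21]
Sum = 49 + 59 + 42 + 21 = 171
Avg velocity = 171 / 4 = 42.75 points/sprint

42.75 points/sprint


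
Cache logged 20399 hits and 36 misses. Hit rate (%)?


Formula: hit rate = hits / (hits + misses) * 100
hit rate = 20399 / (20399 + 36) * 100
hit rate = 20399 / 20435 * 100
hit rate = 99.82%

99.82%


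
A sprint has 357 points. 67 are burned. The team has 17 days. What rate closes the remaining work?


Formula: Required rate = Remaining points / Days left
Remaining = 357 - 67 = 290 points
Required rate = 290 / 17 = 17.06 points/day

17.06 points/day


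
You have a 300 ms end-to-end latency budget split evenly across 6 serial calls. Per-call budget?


Formula: per_stage = total_budget / stages
per_stage = 300 / 6
per_stage = 50.0 ms

50.0 ms


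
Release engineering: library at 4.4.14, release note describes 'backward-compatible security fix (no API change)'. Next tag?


Current: 4.4.14
Change category: 'backward-compatible security fix (no API change)' → patch bump
SemVer rule: patch bump → increment PATCH (MAJOR and MINOR unchanged)
New: 4.4.15

4.4.15


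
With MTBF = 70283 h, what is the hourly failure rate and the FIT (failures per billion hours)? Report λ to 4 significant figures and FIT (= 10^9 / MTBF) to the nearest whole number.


Formula: λ = 1 / MTBF; FIT = λ × 1e9 = 1e9 / MTBF
λ = 1 / 70283 ≈ 1.423e-05 failures/hour
FIT = 1e9 / 70283 ≈ 14228 failures per 1e9 hours (nearest whole number)

λ = 1.423e-05 /h, FIT = 14228


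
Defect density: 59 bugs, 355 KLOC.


Defect density = defects / KLOC
Defect density = 59 / 355
Defect density = 0.166 defects/KLOC

0.166 defects/KLOC


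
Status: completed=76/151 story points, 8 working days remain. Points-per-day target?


Formula: Required rate = Remaining points / Days left
Remaining = 151 - 76 = 75 points
Required rate = 75 / 8 = 9.38 points/day

9.38 points/day


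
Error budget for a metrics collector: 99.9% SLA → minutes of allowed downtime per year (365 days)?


Formula: allowed downtime = period * (100 - SLA) / 100
Period (year (365 days)) = 525600 minutes
Unavailability fraction = (100 - 99.9) / 100
Allowed downtime = 525600 * (100 - 99.9) / 100
Allowed downtime = 525.6 minutes

525.6 minutes


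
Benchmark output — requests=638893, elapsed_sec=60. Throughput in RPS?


Formula: throughput = requests / seconds
throughput = 638893 / 60
throughput = 10648.22 requests/second

10648.22 requests/second


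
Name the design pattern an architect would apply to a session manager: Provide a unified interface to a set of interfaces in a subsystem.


This matches the Facade pattern

Facade


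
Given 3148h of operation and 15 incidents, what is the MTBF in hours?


Formula: MTBF = Total operating time / Number of failures
MTBF = 3148 / 15
MTBF = 209.87 hours

209.87 hours


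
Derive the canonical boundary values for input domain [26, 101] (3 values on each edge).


Range: [26, 101]
Boundaries: just below min, min, min+1, max-1, max, just above max
Values: [25, 26, 27, 100, 101, 102]

[25, 26, 27, 100, 101, 102]


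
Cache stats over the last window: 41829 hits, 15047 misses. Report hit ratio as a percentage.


Formula: hit rate = hits / (hits + misses) * 100
hit rate = 41829 / (41829 + 15047) * 100
hit rate = 41829 / 56876 * 100
hit rate = 73.54%

73.54%


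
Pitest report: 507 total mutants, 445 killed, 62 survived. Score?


Mutation score = killed / total * 100
Mutation score = 445 / 507 * 100
Mutation score = 87.77%

87.77%


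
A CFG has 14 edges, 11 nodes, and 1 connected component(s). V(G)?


Formula: V(G) = E - N + 2P
V(G) = 14 - 11 + 2*1
V(G) = 3 + 2
V(G) = 5

5


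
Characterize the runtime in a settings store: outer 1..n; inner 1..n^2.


Reasoning: n times n^2
Complexity: O(n^3)

O(n^3)


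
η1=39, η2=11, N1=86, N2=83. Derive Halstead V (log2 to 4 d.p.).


Formula: V = N * log2(η), where N = N1 + N2 and η = η1 + η2
η = 39 + 11 = 50
N = 86 + 83 = 169
log2(50) ≈ 5.6439
V = 169 * 5.6439 = 953.82

953.82


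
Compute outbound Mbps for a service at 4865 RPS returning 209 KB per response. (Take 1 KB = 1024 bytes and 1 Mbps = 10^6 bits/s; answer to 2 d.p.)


Formula: Mbps = payload_bytes * RPS * 8 / 1e6
Payload per request = 209 KB = 209 * 1024 = 214016 bytes
Total bytes/sec = 214016 * 4865 = 1041187840
Total bits/sec = 1041187840 * 8 = 8329502720
Mbps = 8329502720 / 1e6 = 8329.5

8329.5 Mbps


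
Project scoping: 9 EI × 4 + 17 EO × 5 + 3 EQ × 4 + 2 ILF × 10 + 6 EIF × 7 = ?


UFP = EI*4 + EO*5 + EQ*4 + ILF*10 + EIF*7
UFP = 9*4 + 17*5 + 3*4 + 2*10 + 6*7
UFP = 36 + 85 + 12 + 20 + 42
UFP = 195

195


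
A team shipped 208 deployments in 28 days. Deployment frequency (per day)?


Formula: deployments per day = releases / days
= 208 / 28
= 7.429 deploys/day
(equivalently, 52.0 deploys/week)

7.429 deploys/day


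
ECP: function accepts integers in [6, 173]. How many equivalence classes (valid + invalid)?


Valid range: [6, 173]
Class 1: x < 6 — invalid
Class 2: 6 ≤ x ≤ 173 — valid
Class 3: x > 173 — invalid
Total equivalence classes: 3

3 equivalence classes


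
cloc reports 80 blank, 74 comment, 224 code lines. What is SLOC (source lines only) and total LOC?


Total LOC = blank + comment + code
Total LOC = 80 + 74 + 224 = 378
SLOC (source only) = code = 224

Total LOC: 378, SLOC: 224


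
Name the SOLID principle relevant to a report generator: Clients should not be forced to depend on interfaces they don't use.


This describes the Interface Segregation Principle (ISP)

Interface Segregation Principle (ISP)


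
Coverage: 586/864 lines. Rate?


Coverage = covered / total * 100
Coverage = 586 / 864 * 100
Coverage = 67.82%

67.82%


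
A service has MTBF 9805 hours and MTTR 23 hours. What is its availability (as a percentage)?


Availability = MTBF / (MTBF + MTTR)
Availability = 9805 / (9805 + 23)
Availability = 9805 / 9828
Availability = 99.766%

99.766%


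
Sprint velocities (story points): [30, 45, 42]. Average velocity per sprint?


Formula: Avg velocity = Total points / Number of sprints
Points: [30, 45, 42]
Sum = 30 + 45 + 42 = 117
Avg velocity = 117 / 3 = 39.0 points/sprint

39.0 points/sprint


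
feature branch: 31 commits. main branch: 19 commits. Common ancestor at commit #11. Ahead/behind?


Common ancestor: commit #11
feature commits after divergence: 31 - 11 = 20
main commits after divergence: 19 - 11 = 8
feature is 20 commits ahead of main
main is 8 commits ahead of feature

feature ahead: 20, main ahead: 8


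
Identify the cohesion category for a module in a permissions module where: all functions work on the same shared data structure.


Reasoning: Functions share data
Type: Communicational cohesion

Communicational cohesion


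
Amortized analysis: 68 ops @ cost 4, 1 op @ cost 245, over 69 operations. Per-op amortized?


Formula: Amortized cost = Total cost / Operations
Total cost = (68 * 4) + (1 * 245)
Total cost = 272 + 245 = 517
Amortized = 517 / 69 = 7.4928

7.4928
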